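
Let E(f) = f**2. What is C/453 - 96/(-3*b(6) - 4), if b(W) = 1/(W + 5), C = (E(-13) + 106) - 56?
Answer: 162887/7097 ≈ 22.952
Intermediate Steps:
C = 219 (C = ((-13)**2 + 106) - 56 = (169 + 106) - 56 = 275 - 56 = 219)
b(W) = 1/(5 + W)
C/453 - 96/(-3*b(6) - 4) = 219/453 - 96/(-3/(5 + 6) - 4) = 219*(1/453) - 96/(-3/11 - 4) = 73/151 - 96/(-3*1/11 - 4) = 73/151 - 96/(-3/11 - 4) = 73/151 - 96/(-47/11) = 73/151 - 96*(-11/47) = 73/151 + 1056/47 = 162887/7097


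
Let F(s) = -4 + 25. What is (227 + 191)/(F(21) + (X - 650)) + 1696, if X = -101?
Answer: 618831/365 ≈ 1695.4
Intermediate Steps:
F(s) = 21
(227 + 191)/(F(21) + (X - 650)) + 1696 = (227 + 191)/(21 + (-101 - 650)) + 1696 = 418/(21 - 751) + 1696 = 418/(-730) + 1696 = 418*(-1/730) + 1696 = -209/365 + 1696 = 618831/365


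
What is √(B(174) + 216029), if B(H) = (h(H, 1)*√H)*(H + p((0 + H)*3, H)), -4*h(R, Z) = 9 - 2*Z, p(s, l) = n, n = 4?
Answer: √(864116 - 1246*√174)/2 ≈ 460.35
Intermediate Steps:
p(s, l) = 4
h(R, Z) = -9/4 + Z/2 (h(R, Z) = -(9 - 2*Z)/4 = -9/4 + Z/2)
B(H) = -7*√H*(4 + H)/4 (B(H) = ((-9/4 + (½)*1)*√H)*(H + 4) = ((-9/4 + ½)*√H)*(4 + H) = (-7*√H/4)*(4 + H) = -7*√H*(4 + H)/4)
√(B(174) + 216029) = √(7*√174*(-4 - 1*174)/4 + 216029) = √(7*√174*(-4 - 174)/4 + 216029) = √((7/4)*√174*(-178) + 216029) = √(-623*√174/2 + 216029) = √(216029 - 623*√174/2)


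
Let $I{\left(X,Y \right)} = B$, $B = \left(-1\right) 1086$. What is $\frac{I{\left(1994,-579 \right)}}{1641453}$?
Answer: $- \frac{362}{547151} \approx -0.00066161$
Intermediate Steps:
$B = -1086$
$I{\left(X,Y \right)} = -1086$
$\frac{I{\left(1994,-579 \right)}}{1641453} = - \frac{1086}{1641453} = \left(-1086\right) \frac{1}{1641453} = - \frac{362}{547151}$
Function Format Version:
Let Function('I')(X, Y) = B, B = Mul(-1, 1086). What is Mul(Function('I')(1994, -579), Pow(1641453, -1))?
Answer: Rational(-362, 547151) ≈ -0.00066161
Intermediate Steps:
B = -1086
Function('I')(X, Y) = -1086
Mul(Function('I')(1994, -579), Pow(1641453, -1)) = Mul(-1086, Pow(1641453, -1)) = Mul(-1086, Rational(1, 1641453)) = Rational(-362, 547151)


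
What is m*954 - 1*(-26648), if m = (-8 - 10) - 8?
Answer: 1844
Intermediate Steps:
m = -26 (m = -18 - 8 = -26)
m*954 - 1*(-26648) = -26*954 - 1*(-26648) = -24804 + 26648 = 1844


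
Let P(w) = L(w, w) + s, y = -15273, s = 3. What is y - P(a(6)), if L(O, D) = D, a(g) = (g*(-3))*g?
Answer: -15168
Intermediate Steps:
a(g) = -3*g² (a(g) = (-3*g)*g = -3*g²)
P(w) = 3 + w (P(w) = w + 3 = 3 + w)
y - P(a(6)) = -15273 - (3 - 3*6²) = -15273 - (3 - 3*36) = -15273 - (3 - 108) = -15273 - 1*(-105) = -15273 + 105 = -15168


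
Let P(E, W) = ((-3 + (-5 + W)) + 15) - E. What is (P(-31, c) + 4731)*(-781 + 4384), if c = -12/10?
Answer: 85891917/5 ≈ 1.7178e+7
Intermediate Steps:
c = -6/5 (c = -12*⅒ = -6/5 ≈ -1.2000)
P(E, W) = 7 + W - E (P(E, W) = ((-8 + W) + 15) - E = (7 + W) - E = 7 + W - E)
(P(-31, c) + 4731)*(-781 + 4384) = ((7 - 6/5 - 1*(-31)) + 4731)*(-781 + 4384) = ((7 - 6/5 + 31) + 4731)*3603 = (184/5 + 4731)*3603 = (23839/5)*3603 = 85891917/5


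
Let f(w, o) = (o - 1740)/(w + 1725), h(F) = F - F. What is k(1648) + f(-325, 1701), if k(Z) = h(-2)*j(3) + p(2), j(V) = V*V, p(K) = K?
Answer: 2761/1400 ≈ 1.9721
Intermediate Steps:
h(F) = 0
f(w, o) = (-1740 + o)/(1725 + w)
j(V) = V²
k(Z) = 2 (k(Z) = 0*3² + 2 = 0*9 + 2 = 0 + 2 = 2)
k(1648) + f(-325, 1701) = 2 + (-1740 + 1701)/(1725 - 325) = 2 - 39/1400 = 2761/1400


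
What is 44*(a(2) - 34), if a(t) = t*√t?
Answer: -1496 + 88*√2 ≈ -1371.5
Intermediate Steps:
a(t) = t^(3/2)
44*(a(2) - 34) = 44*(2^(3/2) - 34) = 44*(2*√2 - 34) = 44*(-34 + 2*√2) = -1496 + 88*√2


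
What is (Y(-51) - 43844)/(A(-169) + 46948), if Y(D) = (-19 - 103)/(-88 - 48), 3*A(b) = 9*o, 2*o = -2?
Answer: -2981331/3192260 ≈ -0.93392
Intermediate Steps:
o = -1 (o = (½)*(-2) = -1)
A(b) = -3 (A(b) = (9*(-1))/3 = (⅓)*(-9) = -3)
Y(D) = 61/68 (Y(D) = -122/(-136) = -122*(-1/136) = 61/68)
(Y(-51) - 43844)/(A(-169) + 46948) = (61/68 - 43844)/(-3 + 46948) = -2981331/68/46945 = -2981331/68*1/46945 = -2981331/3192260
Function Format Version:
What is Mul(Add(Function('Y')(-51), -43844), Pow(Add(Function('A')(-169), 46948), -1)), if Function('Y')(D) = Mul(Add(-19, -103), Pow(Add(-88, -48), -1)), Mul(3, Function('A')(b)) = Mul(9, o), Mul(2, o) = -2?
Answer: Rational(-2981331, 3192260) ≈ -0.93392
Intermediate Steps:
o = -1 (o = Mul(Rational(1, 2), -2) = -1)
Function('A')(b) = -3 (Function('A')(b) = Mul(Rational(1, 3), Mul(9, -1)) = Mul(Rational(1, 3), -9) = -3)
Function('Y')(D) = Rational(61, 68) (Function('Y')(D) = Mul(-122, Pow(-136, -1)) = Mul(-122, Rational(-1, 136)) = Rational(61, 68))
Mul(Add(Function('Y')(-51), -43844), Pow(Add(Function('A')(-169), 46948), -1)) = Mul(Add(Rational(61, 68), -43844), Pow(Add(-3, 46948), -1)) = Mul(Rational(-2981331, 68), Pow(46945, -1)) = Mul(Rational(-2981331, 68), Rational(1, 46945)) = Rational(-2981331, 3192260)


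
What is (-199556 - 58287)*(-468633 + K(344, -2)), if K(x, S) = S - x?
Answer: 120922952297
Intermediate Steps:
(-199556 - 58287)*(-468633 + K(344, -2)) = (-199556 - 58287)*(-468633 + (-2 - 1*344)) = -257843*(-468633 + (-2 - 344)) = -257843*(-468633 - 346) = -257843*(-468979) = 120922952297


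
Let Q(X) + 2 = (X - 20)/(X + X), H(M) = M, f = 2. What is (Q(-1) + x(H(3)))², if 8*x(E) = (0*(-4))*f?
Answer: 289/4 ≈ 72.250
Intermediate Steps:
x(E) = 0 (x(E) = ((0*(-4))*2)/8 = (0*2)/8 = (⅛)*0 = 0)
Q(X) = -2 + (-20 + X)/(2*X) (Q(X) = -2 + (X - 20)/(X + X) = -2 + (-20 + X)/((2*X)) = -2 + (-20 + X)*(1/(2*X)) = -2 + (-20 + X)/(2*X))
(Q(-1) + x(H(3)))² = ((-3/2 - 10/(-1)) + 0)² = ((-3/2 - 10*(-1)) + 0)² = ((-3/2 + 10) + 0)² = (17/2 + 0)² = (17/2)² = 289/4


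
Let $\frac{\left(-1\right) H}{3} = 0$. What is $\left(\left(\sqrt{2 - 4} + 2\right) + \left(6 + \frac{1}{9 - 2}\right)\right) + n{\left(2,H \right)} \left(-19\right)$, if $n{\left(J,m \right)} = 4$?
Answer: $- \frac{475}{7} + i \sqrt{2} \approx -67.857 + 1.4142 i$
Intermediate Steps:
$H = 0$ ($H = \left(-3\right) 0 = 0$)
$\left(\left(\sqrt{2 - 4} + 2\right) + \left(6 + \frac{1}{9 - 2}\right)\right) + n{\left(2,H \right)} \left(-19\right) = \left(\left(\sqrt{2 - 4} + 2\right) + \left(6 + \frac{1}{9 - 2}\right)\right) + 4 \left(-19\right) = \left(\left(\sqrt{-2} + 2\right) + \left(6 + \frac{1}{7}\right)\right) - 76 = \left(\left(i \sqrt{2} + 2\right) + \left(6 + \frac{1}{7}\right)\right) - 76 = \left(\left(2 + i \sqrt{2}\right) + \frac{43}{7}\right) - 76 = \left(\frac{57}{7} + i \sqrt{2}\right) - 76 = - \frac{475}{7} + i \sqrt{2}$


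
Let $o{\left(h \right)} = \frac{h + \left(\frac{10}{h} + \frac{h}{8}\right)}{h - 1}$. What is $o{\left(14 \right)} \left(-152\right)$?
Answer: $- \frac{17518}{91} \approx -192.51$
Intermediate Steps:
$o{\left(h \right)} = \frac{\frac{10}{h} + \frac{9 h}{8}}{-1 + h}$ ($o{\left(h \right)} = \frac{h + \left(\frac{10}{h} + h \frac{1}{8}\right)}{-1 + h} = \frac{h + \left(\frac{10}{h} + \frac{h}{8}\right)}{-1 + h} = \frac{\frac{10}{h} + \frac{9 h}{8}}{-1 + h}$)
$o{\left(14 \right)} \left(-152\right) = \frac{80 + 9 \cdot 14^{2}}{8 \cdot 14 \left(-1 + 14\right)} \left(-152\right) = \frac{1}{8} \cdot \frac{1}{14} \cdot \frac{1}{13} \left(80 + 9 \cdot 196\right) \left(-152\right) = \frac{1}{8} \cdot \frac{1}{14} \cdot \frac{1}{13} \left(80 + 1764\right) \left(-152\right) = \frac{1}{8} \cdot \frac{1}{14} \cdot \frac{1}{13} \cdot 1844 \left(-152\right) = \frac{461}{364} \left(-152\right) = - \frac{17518}{91}$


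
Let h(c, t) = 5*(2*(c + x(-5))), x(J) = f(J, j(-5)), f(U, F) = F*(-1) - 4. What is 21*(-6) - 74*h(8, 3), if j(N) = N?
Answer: -6786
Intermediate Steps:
f(U, F) = -4 - F (f(U, F) = -F - 4 = -4 - F)
x(J) = 1 (x(J) = -4 - 1*(-5) = -4 + 5 = 1)
h(c, t) = 10 + 10*c (h(c, t) = 5*(2*(c + 1)) = 5*(2*(1 + c)) = 5*(2 + 2*c) = 10 + 10*c)
21*(-6) - 74*h(8, 3) = 21*(-6) - 74*(10 + 10*8) = -126 - 74*(10 + 80) = -126 - 74*90 = -126 - 6660 = -6786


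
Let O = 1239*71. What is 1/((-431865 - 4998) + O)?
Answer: -1/348894 ≈ -2.8662e-6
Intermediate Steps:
O = 87969
1/((-431865 - 4998) + O) = 1/((-431865 - 4998) + 87969) = 1/(-436863 + 87969) = 1/(-348894) = -1/348894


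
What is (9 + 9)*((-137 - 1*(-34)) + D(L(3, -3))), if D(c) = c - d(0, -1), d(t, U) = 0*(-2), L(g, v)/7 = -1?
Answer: -1980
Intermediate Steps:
L(g, v) = -7 (L(g, v) = 7*(-1) = -7)
d(t, U) = 0
D(c) = c (D(c) = c - 1*0 = c + 0 = c)
(9 + 9)*((-137 - 1*(-34)) + D(L(3, -3))) = (9 + 9)*((-137 - 1*(-34)) - 7) = 18*((-137 + 34) - 7) = 18*(-103 - 7) = 18*(-110) = -1980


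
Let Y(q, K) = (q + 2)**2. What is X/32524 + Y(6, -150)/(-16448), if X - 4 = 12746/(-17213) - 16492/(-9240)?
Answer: -177381818651/47479658253720 ≈ -0.0037360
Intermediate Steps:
X = 28653437/5680290 (X = 4 + (12746/(-17213) - 16492/(-9240)) = 4 + (12746*(-1/17213) - 16492*(-1/9240)) = 4 + (-12746/17213 + 589/330) = 4 + 5932277/5680290 = 28653437/5680290 ≈ 5.0444)
Y(q, K) = (2 + q)**2
X/32524 + Y(6, -150)/(-16448) = (28653437/5680290)/32524 + (2 + 6)**2/(-16448) = (28653437/5680290)*(1/32524) + 8**2*(-1/16448) = 28653437/184745751960 + 64*(-1/16448) = 28653437/184745751960 - 1/257 = -177381818651/47479658253720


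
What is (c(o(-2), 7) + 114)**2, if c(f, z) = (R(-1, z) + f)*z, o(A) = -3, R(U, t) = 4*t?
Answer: 83521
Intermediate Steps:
c(f, z) = z*(f + 4*z) (c(f, z) = (4*z + f)*z = (f + 4*z)*z = z*(f + 4*z))
(c(o(-2), 7) + 114)**2 = (7*(-3 + 4*7) + 114)**2 = (7*(-3 + 28) + 114)**2 = (7*25 + 114)**2 = (175 + 114)**2 = 289**2 = 83521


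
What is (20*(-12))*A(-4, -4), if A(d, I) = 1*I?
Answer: 960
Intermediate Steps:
A(d, I) = I
(20*(-12))*A(-4, -4) = (20*(-12))*(-4) = -240*(-4) = 960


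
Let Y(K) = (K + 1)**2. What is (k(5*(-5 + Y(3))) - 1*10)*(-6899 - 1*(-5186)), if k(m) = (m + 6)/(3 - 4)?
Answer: 121623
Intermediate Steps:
Y(K) = (1 + K)**2
k(m) = -6 - m (k(m) = (6 + m)/(-1) = (6 + m)*(-1) = -6 - m)
(k(5*(-5 + Y(3))) - 1*10)*(-6899 - 1*(-5186)) = ((-6 - 5*(-5 + (1 + 3)**2)) - 1*10)*(-6899 - 1*(-5186)) = ((-6 - 5*(-5 + 4**2)) - 10)*(-6899 + 5186) = ((-6 - 5*(-5 + 16)) - 10)*(-1713) = ((-6 - 5*11) - 10)*(-1713) = ((-6 - 1*55) - 10)*(-1713) = ((-6 - 55) - 10)*(-1713) = (-61 - 10)*(-1713) = -71*(-1713) = 121623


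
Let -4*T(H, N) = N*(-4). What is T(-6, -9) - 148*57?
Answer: -8445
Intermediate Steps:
T(H, N) = N (T(H, N) = -N*(-4)/4 = -(-1)*N = N)
T(-6, -9) - 148*57 = -9 - 148*57 = -9 - 8436 = -8445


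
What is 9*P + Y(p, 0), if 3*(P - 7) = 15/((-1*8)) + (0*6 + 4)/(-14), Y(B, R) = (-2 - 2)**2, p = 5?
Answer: 4061/56 ≈ 72.518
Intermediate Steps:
Y(B, R) = 16 (Y(B, R) = (-4)**2 = 16)
P = 1055/168 (P = 7 + (15/((-1*8)) + (0*6 + 4)/(-14))/3 = 7 + (15/(-8) + (0 + 4)*(-1/14))/3 = 7 + (15*(-1/8) + 4*(-1/14))/3 = 7 + (-15/8 - 2/7)/3 = 7 + (1/3)*(-121/56) = 7 - 121/168 = 1055/168 ≈ 6.2798)
9*P + Y(p, 0) = 9*(1055/168) + 16 = 3165/56 + 16 = 4061/56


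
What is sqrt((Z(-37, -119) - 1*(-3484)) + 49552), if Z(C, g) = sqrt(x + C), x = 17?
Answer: sqrt(53036 + 2*I*sqrt(5)) ≈ 230.3 + 0.0097*I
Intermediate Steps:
Z(C, g) = sqrt(17 + C)
sqrt((Z(-37, -119) - 1*(-3484)) + 49552) = sqrt((sqrt(17 - 37) - 1*(-3484)) + 49552) = sqrt((sqrt(-20) + 3484) + 49552) = sqrt((2*I*sqrt(5) + 3484) + 49552) = sqrt((3484 + 2*I*sqrt(5)) + 49552) = sqrt(53036 + 2*I*sqrt(5))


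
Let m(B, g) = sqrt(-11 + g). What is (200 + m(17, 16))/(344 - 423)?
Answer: -200/79 - sqrt(5)/79 ≈ -2.5600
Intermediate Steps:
(200 + m(17, 16))/(344 - 423) = (200 + sqrt(-11 + 16))/(344 - 423) = (200 + sqrt(5))/(-79) = (200 + sqrt(5))*(-1/79) = -200/79 - sqrt(5)/79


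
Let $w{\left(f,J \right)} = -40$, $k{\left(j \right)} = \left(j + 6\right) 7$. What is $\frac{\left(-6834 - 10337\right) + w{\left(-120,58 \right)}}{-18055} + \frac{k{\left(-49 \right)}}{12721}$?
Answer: $\frac{213506576}{229677655} \approx 0.92959$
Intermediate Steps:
$k{\left(j \right)} = 42 + 7 j$ ($k{\left(j \right)} = \left(6 + j\right) 7 = 42 + 7 j$)
$\frac{\left(-6834 - 10337\right) + w{\left(-120,58 \right)}}{-18055} + \frac{k{\left(-49 \right)}}{12721} = \frac{\left(-6834 - 10337\right) - 40}{-18055} + \frac{42 + 7 \left(-49\right)}{12721} = \left(-17171 - 40\right) \left(- \frac{1}{18055}\right) + \left(42 - 343\right) \frac{1}{12721} = \left(-17211\right) \left(- \frac{1}{18055}\right) - \frac{301}{12721} = \frac{17211}{18055} - \frac{301}{12721} = \frac{213506576}{229677655}$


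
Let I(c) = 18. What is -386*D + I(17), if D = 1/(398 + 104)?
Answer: 4325/251 ≈ 17.231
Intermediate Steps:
D = 1/502 ≈ 0.0019920
-386*D + I(17) = -386*1/502 + 18 = -193/251 + 18 = 4325/251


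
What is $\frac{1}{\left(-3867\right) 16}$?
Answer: $- \frac{1}{61872} \approx -1.6162 \cdot 10^{-5}$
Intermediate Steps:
$\frac{1}{\left(-3867\right) 16} = \frac{1}{-61872} = - \frac{1}{61872}$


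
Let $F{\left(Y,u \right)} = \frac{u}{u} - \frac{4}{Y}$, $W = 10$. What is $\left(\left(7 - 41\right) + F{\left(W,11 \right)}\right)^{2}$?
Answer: $\frac{27889}{25} \approx 1115.6$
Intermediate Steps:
$F{\left(Y,u \right)} = 1 - \frac{4}{Y}$
$\left(\left(7 - 41\right) + F{\left(W,11 \right)}\right)^{2} = \left(\left(7 - 41\right) + \frac{-4 + 10}{10}\right)^{2} = \left(-34 + \frac{1}{10} \cdot 6\right)^{2} = \left(-34 + \frac{3}{5}\right)^{2} = \left(- \frac{167}{5}\right)^{2} = \frac{27889}{25}$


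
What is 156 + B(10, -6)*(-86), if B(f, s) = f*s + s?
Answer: 5832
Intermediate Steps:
B(f, s) = s + f*s
156 + B(10, -6)*(-86) = 156 - 6*(1 + 10)*(-86) = 156 - 6*11*(-86) = 156 - 66*(-86) = 156 + 5676 = 5832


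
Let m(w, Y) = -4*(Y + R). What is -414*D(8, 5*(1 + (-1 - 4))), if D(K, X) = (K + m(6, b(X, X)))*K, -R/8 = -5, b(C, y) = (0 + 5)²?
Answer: 834624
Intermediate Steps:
b(C, y) = 25 (b(C, y) = 5² = 25)
R = 40 (R = -8*(-5) = 40)
m(w, Y) = -160 - 4*Y (m(w, Y) = -4*(Y + 40) = -4*(40 + Y) = -160 - 4*Y)
D(K, X) = K*(-260 + K) (D(K, X) = (K + (-160 - 4*25))*K = (K + (-160 - 100))*K = (K - 260)*K = (-260 + K)*K = K*(-260 + K))
-414*D(8, 5*(1 + (-1 - 4))) = -3312*(-260 + 8) = -3312*(-252) = -414*(-2016) = 834624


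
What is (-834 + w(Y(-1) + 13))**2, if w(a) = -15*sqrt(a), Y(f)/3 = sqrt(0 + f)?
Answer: 9*(278 + 5*sqrt(13 + 3*I))**2 ≈ 7.8928e+5 + 11016.0*I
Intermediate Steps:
Y(f) = 3*sqrt(f) (Y(f) = 3*sqrt(0 + f) = 3*sqrt(f))
(-834 + w(Y(-1) + 13))**2 = (-834 - 15*sqrt(3*sqrt(-1) + 13))**2 = (-834 - 15*sqrt(3*I + 13))**2 = (-834 - 15*sqrt(13 + 3*I))**2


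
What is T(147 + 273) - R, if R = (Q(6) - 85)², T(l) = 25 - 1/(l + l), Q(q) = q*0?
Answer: -6048001/840 ≈ -7200.0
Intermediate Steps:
Q(q) = 0
T(l) = 25 - 1/(2*l)
R = 7225 (R = (0 - 85)² = (-85)² = 7225)
T(147 + 273) - R = (25 - 1/(2*(147 + 273))) - 1*7225 = (25 - ½/420) - 7225 = (25 - ½*1/420) - 7225 = (25 - 1/840) - 7225 = 20999/840 - 7225 = -6048001/840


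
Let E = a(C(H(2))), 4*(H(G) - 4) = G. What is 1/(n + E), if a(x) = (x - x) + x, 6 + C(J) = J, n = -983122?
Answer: -2/1966247 ≈ -1.0172e-6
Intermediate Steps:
H(G) = 4 + G/4
C(J) = -6 + J
a(x) = x (a(x) = 0 + x = x)
E = -3/2 (E = -6 + (4 + (1/4)*2) = -6 + (4 + 1/2) = -6 + 9/2 = -3/2 ≈ -1.5000)
1/(n + E) = 1/(-983122 - 3/2) = 1/(-1966247/2) = -2/1966247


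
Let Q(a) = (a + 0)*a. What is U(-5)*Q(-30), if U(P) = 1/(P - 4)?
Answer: -100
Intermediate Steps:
U(P) = 1/(-4 + P)
Q(a) = a² (Q(a) = a*a = a²)
U(-5)*Q(-30) = (-30)²/(-4 - 5) = 900/(-9) = -⅑*900 = -100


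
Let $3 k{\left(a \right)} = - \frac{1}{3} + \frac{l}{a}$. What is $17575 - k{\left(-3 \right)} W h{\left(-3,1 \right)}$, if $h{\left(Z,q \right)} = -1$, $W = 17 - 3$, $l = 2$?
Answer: $\frac{52711}{3} \approx 17570.0$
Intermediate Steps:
$W = 14$
$k{\left(a \right)} = - \frac{1}{9} + \frac{2}{3 a}$ ($k{\left(a \right)} = \frac{- \frac{1}{3} + \frac{2}{a}}{3} = - \frac{1}{9} + \frac{2}{3 a}$)
$17575 - k{\left(-3 \right)} W h{\left(-3,1 \right)} = 17575 - \frac{6 - -3}{9 \left(-3\right)} 14 \left(-1\right) = 17575 - \frac{1}{9} \left(- \frac{1}{3}\right) \left(6 + 3\right) 14 \left(-1\right) = 17575 - \frac{1}{9} \left(- \frac{1}{3}\right) 9 \cdot 14 \left(-1\right) = 17575 - \left(- \frac{1}{3}\right) 14 \left(-1\right) = 17575 - \left(- \frac{14}{3}\right) \left(-1\right) = 17575 - \frac{14}{3} = \frac{52711}{3}$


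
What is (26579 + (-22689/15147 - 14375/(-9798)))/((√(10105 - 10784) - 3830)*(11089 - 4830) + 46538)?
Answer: -25329063472898164/22801371311195860713 - 3614288874553*I*√679/12437111624288651298 ≈ -0.0011109 - 7.5725e-6*I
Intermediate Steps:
(26579 + (-22689/15147 - 14375/(-9798)))/((√(10105 - 10784) - 3830)*(11089 - 4830) + 46538) = (26579 + (-22689*1/15147 - 14375*(-1/9798)))/((√(-679) - 3830)*6259 + 46538) = (26579 + (-2521/1683 + 625/426))/((I*√679 - 3830)*6259 + 46538) = (26579 - 7357/238986)/((-3830 + I*√679)*6259 + 46538) = 6352001537/(238986*((-23971970 + 6259*I*√679) + 46538)) = 6352001537/(238986*(-23925432 + 6259*I*√679))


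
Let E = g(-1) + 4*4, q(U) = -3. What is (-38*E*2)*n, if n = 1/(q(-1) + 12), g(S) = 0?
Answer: -1216/9 ≈ -135.11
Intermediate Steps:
E = 16 (E = 0 + 4*4 = 0 + 16 = 16)
n = 1/9 (n = 1/(-3 + 12) = 1/9 ≈ 0.11111)
(-38*E*2)*n = -608*2*(1/9) = -38*32*(1/9) = -1216*1/9 = -1216/9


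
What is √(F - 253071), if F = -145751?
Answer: I*√398822 ≈ 631.52*I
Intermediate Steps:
√(F - 253071) = √(-145751 - 253071) = √(-398822) = I*√398822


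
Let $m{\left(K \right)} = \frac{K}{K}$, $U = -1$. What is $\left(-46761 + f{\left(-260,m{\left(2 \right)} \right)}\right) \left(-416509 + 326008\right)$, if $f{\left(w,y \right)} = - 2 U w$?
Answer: $4278977781$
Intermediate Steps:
$m{\left(K \right)} = 1$
$f{\left(w,y \right)} = 2 w$ ($f{\left(w,y \right)} = \left(-2\right) \left(-1\right) w = 2 w$)
$\left(-46761 + f{\left(-260,m{\left(2 \right)} \right)}\right) \left(-416509 + 326008\right) = \left(-46761 + 2 \left(-260\right)\right) \left(-416509 + 326008\right) = \left(-46761 - 520\right) \left(-90501\right) = \left(-47281\right) \left(-90501\right) = 4278977781$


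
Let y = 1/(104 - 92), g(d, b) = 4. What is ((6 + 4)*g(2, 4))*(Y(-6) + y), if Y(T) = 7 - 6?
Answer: 130/3 ≈ 43.333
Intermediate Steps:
y = 1/12 ≈ 0.083333
Y(T) = 1
((6 + 4)*g(2, 4))*(Y(-6) + y) = ((6 + 4)*4)*(1 + 1/12) = (10*4)*(13/12) = 40*(13/12) = 130/3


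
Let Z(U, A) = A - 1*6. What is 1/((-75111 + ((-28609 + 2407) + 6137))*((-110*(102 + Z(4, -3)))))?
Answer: 1/973650480 ≈ 1.0271e-9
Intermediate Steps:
Z(U, A) = -6 + A (Z(U, A) = A - 6 = -6 + A)
1/((-75111 + ((-28609 + 2407) + 6137))*((-110*(102 + Z(4, -3))))) = 1/((-75111 + ((-28609 + 2407) + 6137))*((-110*(102 + (-6 - 3))))) = 1/((-75111 + (-26202 + 6137))*((-110*(102 - 9)))) = 1/((-75111 - 20065)*((-110*93))) = 1/(-95176*(-10230)) = -1/95176*(-1/10230) = 1/973650480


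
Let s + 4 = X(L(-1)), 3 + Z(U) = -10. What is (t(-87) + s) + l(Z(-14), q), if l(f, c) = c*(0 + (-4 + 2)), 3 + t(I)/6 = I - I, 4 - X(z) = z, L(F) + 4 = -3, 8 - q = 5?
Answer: -17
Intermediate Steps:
q = 3 (q = 8 - 1*5 = 8 - 5 = 3)
L(F) = -7 (L(F) = -4 - 3 = -7)
Z(U) = -13 (Z(U) = -3 - 10 = -13)
X(z) = 4 - z
t(I) = -18 (t(I) = -18 + 6*(I - I) = -18 + 6*0 = -18 + 0 = -18)
s = 7 (s = -4 + (4 - 1*(-7)) = -4 + (4 + 7) = -4 + 11 = 7)
l(f, c) = -2*c (l(f, c) = c*(0 - 2) = c*(-2) = -2*c)
(t(-87) + s) + l(Z(-14), q) = (-18 + 7) - 2*3 = -11 - 6 = -17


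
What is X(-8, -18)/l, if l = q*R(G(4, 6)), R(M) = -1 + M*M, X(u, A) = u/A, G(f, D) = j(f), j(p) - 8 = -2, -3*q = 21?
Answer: -4/2205 ≈ -0.0018141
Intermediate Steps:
q = -7 (q = -1/3*21 = -7)
j(p) = 6 (j(p) = 8 - 2 = 6)
G(f, D) = 6
R(M) = -1 + M**2
l = -245 (l = -7*(-1 + 6**2) = -7*(-1 + 36) = -7*35 = -245)
X(-8, -18)/l = -8/(-18)/(-245) = -8*(-1/18)*(-1/245) = (4/9)*(-1/245) = -4/2205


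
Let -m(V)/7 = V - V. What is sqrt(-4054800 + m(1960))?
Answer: 20*I*sqrt(10137) ≈ 2013.7*I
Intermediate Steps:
m(V) = 0 (m(V) = -7*(V - V) = -7*0 = 0)
sqrt(-4054800 + m(1960)) = sqrt(-4054800 + 0) = sqrt(-4054800) = 20*I*sqrt(10137)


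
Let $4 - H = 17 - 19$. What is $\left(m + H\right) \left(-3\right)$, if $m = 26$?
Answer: $-96$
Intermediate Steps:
$H = 6$ ($H = 4 - \left(17 - 19\right) = 4 - -2 = 4 + 2 = 6$)
$\left(m + H\right) \left(-3\right) = \left(26 + 6\right) \left(-3\right) = 32 \left(-3\right) = -96$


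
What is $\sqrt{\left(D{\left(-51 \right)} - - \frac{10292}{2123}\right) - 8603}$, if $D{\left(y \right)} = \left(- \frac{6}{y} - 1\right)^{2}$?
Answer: $\frac{i \sqrt{11198597367694}}{36091} \approx 92.722 i$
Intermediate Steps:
$D{\left(y \right)} = \left(-1 - \frac{6}{y}\right)^{2}$
$\sqrt{\left(D{\left(-51 \right)} - - \frac{10292}{2123}\right) - 8603} = \sqrt{\left(\frac{\left(6 - 51\right)^{2}}{2601} - - \frac{10292}{2123}\right) - 8603} = \sqrt{\left(\frac{\left(-45\right)^{2}}{2601} - \left(-10292\right) \frac{1}{2123}\right) - 8603} = \sqrt{\left(\frac{1}{2601} \cdot 2025 - - \frac{10292}{2123}\right) - 8603} = \sqrt{\left(\frac{225}{289} + \frac{10292}{2123}\right) - 8603} = \sqrt{\frac{3452063}{613547} - 8603} = \sqrt{- \frac{5274892778}{613547}} = \frac{i \sqrt{11198597367694}}{36091}$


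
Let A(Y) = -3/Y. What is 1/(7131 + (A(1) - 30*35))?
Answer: 1/6078 ≈ 0.00016453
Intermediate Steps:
1/(7131 + (A(1) - 30*35)) = 1/(7131 + (-3/1 - 30*35)) = 1/(7131 + (-3*1 - 1050)) = 1/(7131 + (-3 - 1050)) = 1/(7131 - 1053) = 1/6078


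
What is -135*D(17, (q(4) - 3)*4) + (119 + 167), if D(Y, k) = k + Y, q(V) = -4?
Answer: 1771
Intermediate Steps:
D(Y, k) = Y + k
-135*D(17, (q(4) - 3)*4) + (119 + 167) = -135*(17 + (-4 - 3)*4) + (119 + 167) = -135*(17 - 7*4) + 286 = -135*(17 - 28) + 286 = -135*(-11) + 286 = 1485 + 286 = 1771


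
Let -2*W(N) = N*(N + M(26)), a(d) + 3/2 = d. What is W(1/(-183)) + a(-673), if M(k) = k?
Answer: -22585952/33489 ≈ -674.43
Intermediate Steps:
a(d) = -3/2 + d
W(N) = -N*(26 + N)/2 (W(N) = -N*(N + 26)/2 = -N*(26 + N)/2)
W(1/(-183)) + a(-673) = -½*(26 + 1/(-183))/(-183) + (-3/2 - 673) = -½*(-1/183)*(26 - 1/183) - 1349/2 = -½*(-1/183)*4757/183 - 1349/2 = 4757/66978 - 1349/2 = -22585952/33489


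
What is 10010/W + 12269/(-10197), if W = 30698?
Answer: -137280896/156513753 ≈ -0.87712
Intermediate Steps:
10010/W + 12269/(-10197) = 10010/30698 + 12269/(-10197) = 10010*(1/30698) + 12269*(-1/10197) = 5005/15349 - 12269/10197 = -137280896/156513753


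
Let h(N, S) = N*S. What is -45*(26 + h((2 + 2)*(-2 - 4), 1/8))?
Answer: -1035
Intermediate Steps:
-45*(26 + h((2 + 2)*(-2 - 4), 1/8)) = -45*(26 + ((2 + 2)*(-2 - 4))/8) = -45*(26 + (4*(-6))*(⅛)) = -45*(26 - 24*⅛) = -45*(26 - 3) = -45*23 = -1035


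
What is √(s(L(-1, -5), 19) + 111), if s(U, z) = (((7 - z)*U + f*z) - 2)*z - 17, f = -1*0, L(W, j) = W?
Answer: 2*√71 ≈ 16.852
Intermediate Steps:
f = 0
s(U, z) = -17 + z*(-2 + U*(7 - z)) (s(U, z) = (((7 - z)*U + 0*z) - 2)*z - 17 = ((U*(7 - z) + 0) - 2)*z - 17 = (U*(7 - z) - 2)*z - 17 = (-2 + U*(7 - z))*z - 17 = z*(-2 + U*(7 - z)) - 17 = -17 + z*(-2 + U*(7 - z)))
√(s(L(-1, -5), 19) + 111) = √((-17 - 2*19 - 1*(-1)*19² + 7*(-1)*19) + 111) = √((-17 - 38 - 1*(-1)*361 - 133) + 111) = √((-17 - 38 + 361 - 133) + 111) = √(173 + 111) = √284 = 2*√71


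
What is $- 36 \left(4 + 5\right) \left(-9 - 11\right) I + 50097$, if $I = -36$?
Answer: $-183183$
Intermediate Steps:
$- 36 \left(4 + 5\right) \left(-9 - 11\right) I + 50097 = - 36 \left(4 + 5\right) \left(-9 - 11\right) \left(-36\right) + 50097 = - 36 \cdot 9 \left(-20\right) \left(-36\right) + 50097 = \left(-36\right) \left(-180\right) \left(-36\right) + 50097 = 6480 \left(-36\right) + 50097 = -233280 + 50097 = -183183$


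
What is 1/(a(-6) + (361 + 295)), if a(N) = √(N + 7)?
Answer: 1/657 ≈ 0.0015221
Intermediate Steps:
a(N) = √(7 + N)
1/(a(-6) + (361 + 295)) = 1/(√(7 - 6) + (361 + 295)) = 1/(√1 + 656) = 1/(1 + 656) = 1/657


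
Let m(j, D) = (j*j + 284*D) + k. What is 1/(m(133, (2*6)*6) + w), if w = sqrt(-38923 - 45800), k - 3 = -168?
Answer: 37972/1441957507 - I*sqrt(84723)/1441957507 ≈ 2.6334e-5 - 2.0186e-7*I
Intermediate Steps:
k = -165 (k = 3 - 168 = -165)
m(j, D) = -165 + j**2 + 284*D (m(j, D) = (j*j + 284*D) - 165 = (j**2 + 284*D) - 165 = -165 + j**2 + 284*D)
w = I*sqrt(84723) (w = sqrt(-84723) = I*sqrt(84723) ≈ 291.07*I)
1/(m(133, (2*6)*6) + w) = 1/((-165 + 133**2 + 284*((2*6)*6)) + I*sqrt(84723)) = 1/((-165 + 17689 + 284*(12*6)) + I*sqrt(84723)) = 1/((-165 + 17689 + 284*72) + I*sqrt(84723)) = 1/((-165 + 17689 + 20448) + I*sqrt(84723)) = 1/(37972 + I*sqrt(84723))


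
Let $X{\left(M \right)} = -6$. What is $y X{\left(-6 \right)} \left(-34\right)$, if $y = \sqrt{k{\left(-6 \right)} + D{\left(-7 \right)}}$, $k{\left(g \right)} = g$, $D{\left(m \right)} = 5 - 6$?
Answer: $204 i \sqrt{7} \approx 539.73 i$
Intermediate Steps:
$D{\left(m \right)} = -1$ ($D{\left(m \right)} = 5 - 6 = -1$)
$y = i \sqrt{7}$ ($y = \sqrt{-6 - 1} = \sqrt{-7} = i \sqrt{7} \approx 2.6458 i$)
$y X{\left(-6 \right)} \left(-34\right) = i \sqrt{7} \left(-6\right) \left(-34\right) = - 6 i \sqrt{7} \left(-34\right) = 204 i \sqrt{7}$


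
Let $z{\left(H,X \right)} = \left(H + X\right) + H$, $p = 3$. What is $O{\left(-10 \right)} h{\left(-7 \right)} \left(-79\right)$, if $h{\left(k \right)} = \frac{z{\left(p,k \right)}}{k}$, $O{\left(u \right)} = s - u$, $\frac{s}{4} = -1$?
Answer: $- \frac{474}{7} \approx -67.714$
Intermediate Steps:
$z{\left(H,X \right)} = X + 2 H$
$s = -4$ ($s = 4 \left(-1\right) = -4$)
$O{\left(u \right)} = -4 - u$
$h{\left(k \right)} = \frac{6 + k}{k}$ ($h{\left(k \right)} = \frac{k + 2 \cdot 3}{k} = \frac{k + 6}{k} = \frac{6 + k}{k}$)
$O{\left(-10 \right)} h{\left(-7 \right)} \left(-79\right) = \left(-4 - -10\right) \frac{6 - 7}{-7} \left(-79\right) = \left(-4 + 10\right) \left(\left(- \frac{1}{7}\right) \left(-1\right)\right) \left(-79\right) = 6 \cdot \frac{1}{7} \left(-79\right) = \frac{6}{7} \left(-79\right) = - \frac{474}{7}$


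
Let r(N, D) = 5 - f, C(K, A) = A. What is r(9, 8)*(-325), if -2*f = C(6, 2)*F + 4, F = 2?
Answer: -2925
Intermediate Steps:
f = -4 (f = -(2*2 + 4)/2 = -(4 + 4)/2 = -½*8 = -4)
r(N, D) = 9 (r(N, D) = 5 - 1*(-4) = 5 + 4 = 9)
r(9, 8)*(-325) = 9*(-325) = -2925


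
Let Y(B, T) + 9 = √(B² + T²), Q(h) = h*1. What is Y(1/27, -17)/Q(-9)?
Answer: 1 - √210682/243 ≈ -0.88889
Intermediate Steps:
Q(h) = h
Y(B, T) = -9 + √(B² + T²)
Y(1/27, -17)/Q(-9) = (-9 + √((1/27)² + (-17)²))/(-9) = (-9 + √((1/27)² + 289))*(-⅑) = (-9 + √(1/729 + 289))*(-⅑) = (-9 + √(210682/729))*(-⅑) = (-9 + √210682/27)*(-⅑) = 1 - √210682/243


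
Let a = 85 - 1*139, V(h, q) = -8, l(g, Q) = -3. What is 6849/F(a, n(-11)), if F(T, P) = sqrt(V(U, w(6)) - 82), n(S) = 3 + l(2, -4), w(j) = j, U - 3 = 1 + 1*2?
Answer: -2283*I*sqrt(10)/10 ≈ -721.95*I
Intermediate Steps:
U = 6 (U = 3 + (1 + 1*2) = 3 + (1 + 2) = 3 + 3 = 6)
n(S) = 0 (n(S) = 3 - 3 = 0)
a = -54 (a = 85 - 139 = -54)
F(T, P) = 3*I*sqrt(10) (F(T, P) = sqrt(-8 - 82) = sqrt(-90) = 3*I*sqrt(10))
6849/F(a, n(-11)) = 6849/((3*I*sqrt(10))) = 6849*(-I*sqrt(10)/30) = -2283*I*sqrt(10)/10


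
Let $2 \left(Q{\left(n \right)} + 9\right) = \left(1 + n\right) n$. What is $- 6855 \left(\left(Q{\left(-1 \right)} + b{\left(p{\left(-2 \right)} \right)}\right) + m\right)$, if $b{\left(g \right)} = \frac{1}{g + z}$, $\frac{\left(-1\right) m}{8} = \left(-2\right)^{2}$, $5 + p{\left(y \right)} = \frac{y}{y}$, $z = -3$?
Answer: $\frac{1974240}{7} \approx 2.8203 \cdot 10^{5}$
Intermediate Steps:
$Q{\left(n \right)} = -9 + \frac{n \left(1 + n\right)}{2}$ ($Q{\left(n \right)} = -9 + \frac{\left(1 + n\right) n}{2} = -9 + \frac{n \left(1 + n\right)}{2}$)
$p{\left(y \right)} = -4$ ($p{\left(y \right)} = -5 + \frac{y}{y} = -5 + 1 = -4$)
$m = -32$ ($m = - 8 \left(-2\right)^{2} = \left(-8\right) 4 = -32$)
$b{\left(g \right)} = \frac{1}{-3 + g}$ ($b{\left(g \right)} = \frac{1}{g - 3} = \frac{1}{-3 + g}$)
$- 6855 \left(\left(Q{\left(-1 \right)} + b{\left(p{\left(-2 \right)} \right)}\right) + m\right) = - 6855 \left(\left(\left(-9 + \frac{1}{2} \left(-1\right) + \frac{\left(-1\right)^{2}}{2}\right) + \frac{1}{-3 - 4}\right) - 32\right) = - 6855 \left(\left(\left(-9 - \frac{1}{2} + \frac{1}{2} \cdot 1\right) + \frac{1}{-7}\right) - 32\right) = - 6855 \left(\left(\left(-9 - \frac{1}{2} + \frac{1}{2}\right) - \frac{1}{7}\right) - 32\right) = - 6855 \left(\left(-9 - \frac{1}{7}\right) - 32\right) = - 6855 \left(- \frac{64}{7} - 32\right) = \left(-6855\right) \left(- \frac{288}{7}\right) = \frac{1974240}{7}$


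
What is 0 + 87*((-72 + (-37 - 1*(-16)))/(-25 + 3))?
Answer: 8091/22 ≈ 367.77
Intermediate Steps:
0 + 87*((-72 + (-37 - 1*(-16)))/(-25 + 3)) = 0 + 87*((-72 + (-37 + 16))/(-22)) = 0 + 87*((-72 - 21)*(-1/22)) = 0 + 87*(-93*(-1/22)) = 0 + 87*(93/22) = 0 + 8091/22 = 8091/22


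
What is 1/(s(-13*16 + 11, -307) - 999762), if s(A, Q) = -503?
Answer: -1/1000265 ≈ -9.9973e-7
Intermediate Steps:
1/(s(-13*16 + 11, -307) - 999762) = 1/(-503 - 999762) = 1/(-1000265) = -1/1000265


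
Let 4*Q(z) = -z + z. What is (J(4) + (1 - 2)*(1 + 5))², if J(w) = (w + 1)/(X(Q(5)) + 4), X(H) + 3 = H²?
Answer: 1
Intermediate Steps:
Q(z) = 0 (Q(z) = (-z + z)/4 = (¼)*0 = 0)
X(H) = -3 + H²
J(w) = 1 + w (J(w) = (w + 1)/((-3 + 0²) + 4) = (1 + w)/((-3 + 0) + 4) = (1 + w)/(-3 + 4) = (1 + w)/1 = (1 + w)*1 = 1 + w)
(J(4) + (1 - 2)*(1 + 5))² = ((1 + 4) + (1 - 2)*(1 + 5))² = (5 - 1*6)² = (5 - 6)² = (-1)² = 1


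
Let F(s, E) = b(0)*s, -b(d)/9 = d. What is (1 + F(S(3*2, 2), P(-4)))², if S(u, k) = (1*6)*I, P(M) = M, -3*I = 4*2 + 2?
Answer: 1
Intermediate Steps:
I = -10/3 (I = -(4*2 + 2)/3 = -(8 + 2)/3 = -⅓*10 = -10/3 ≈ -3.3333)
b(d) = -9*d
S(u, k) = -20 (S(u, k) = (1*6)*(-10/3) = 6*(-10/3) = -20)
F(s, E) = 0 (F(s, E) = (-9*0)*s = 0*s = 0)
(1 + F(S(3*2, 2), P(-4)))² = (1 + 0)² = 1² = 1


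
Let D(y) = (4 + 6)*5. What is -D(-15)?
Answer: -50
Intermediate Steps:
D(y) = 50 (D(y) = 10*5 = 50)
-D(-15) = -1*50 = -50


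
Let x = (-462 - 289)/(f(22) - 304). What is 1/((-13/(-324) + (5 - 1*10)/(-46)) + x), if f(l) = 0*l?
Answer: 566352/1483397 ≈ 0.38179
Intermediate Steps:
f(l) = 0
x = 751/304 (x = (-462 - 289)/(0 - 304) = -751/(-304) = -751*(-1/304) = 751/304 ≈ 2.4704)
1/((-13/(-324) + (5 - 1*10)/(-46)) + x) = 1/((-13/(-324) + (5 - 1*10)/(-46)) + 751/304) = 1/((-13*(-1/324) + (5 - 10)*(-1/46)) + 751/304) = 1/((13/324 - 5*(-1/46)) + 751/304) = 1/((13/324 + 5/46) + 751/304) = 1/(1109/7452 + 751/304) = 1/(1483397/566352) = 566352/1483397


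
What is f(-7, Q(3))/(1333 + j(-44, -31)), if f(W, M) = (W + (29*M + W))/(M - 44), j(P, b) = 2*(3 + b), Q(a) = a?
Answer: -73/52357 ≈ -0.0013943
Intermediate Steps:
j(P, b) = 6 + 2*b
f(W, M) = (2*W + 29*M)/(-44 + M) (f(W, M) = (W + (W + 29*M))/(-44 + M) = (2*W + 29*M)/(-44 + M))
f(-7, Q(3))/(1333 + j(-44, -31)) = ((2*(-7) + 29*3)/(-44 + 3))/(1333 + (6 + 2*(-31))) = ((-14 + 87)/(-41))/(1333 + (6 - 62)) = (-1/41*73)/(1333 - 56) = -73/41/1277 = -73/41*1/1277 = -73/52357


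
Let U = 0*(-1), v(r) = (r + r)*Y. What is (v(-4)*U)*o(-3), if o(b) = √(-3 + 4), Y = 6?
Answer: 0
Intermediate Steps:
v(r) = 12*r (v(r) = (r + r)*6 = (2*r)*6 = 12*r)
o(b) = 1 (o(b) = √1 = 1)
U = 0
(v(-4)*U)*o(-3) = ((12*(-4))*0)*1 = -48*0*1 = 0*1 = 0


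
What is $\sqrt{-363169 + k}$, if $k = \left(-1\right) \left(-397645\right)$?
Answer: $26 \sqrt{51} \approx 185.68$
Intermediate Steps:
$k = 397645$
$\sqrt{-363169 + k} = \sqrt{-363169 + 397645} = \sqrt{34476} = 26 \sqrt{51}$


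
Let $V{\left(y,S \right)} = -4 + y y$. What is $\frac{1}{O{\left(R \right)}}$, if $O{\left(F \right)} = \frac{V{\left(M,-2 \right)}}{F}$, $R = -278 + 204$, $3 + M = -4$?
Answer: $- \frac{74}{45} \approx -1.6444$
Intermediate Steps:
$M = -7$ ($M = -3 - 4 = -7$)
$V{\left(y,S \right)} = -4 + y^{2}$
$R = -74$
$O{\left(F \right)} = \frac{45}{F}$ ($O{\left(F \right)} = \frac{-4 + \left(-7\right)^{2}}{F} = \frac{-4 + 49}{F} = \frac{45}{F}$)
$\frac{1}{O{\left(R \right)}} = \frac{1}{45 \frac{1}{-74}} = \frac{1}{45 \left(- \frac{1}{74}\right)} = \frac{1}{- \frac{45}{74}} = - \frac{74}{45}$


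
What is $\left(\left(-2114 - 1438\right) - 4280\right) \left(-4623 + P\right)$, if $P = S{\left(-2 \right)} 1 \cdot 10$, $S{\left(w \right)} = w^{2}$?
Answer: $35894056$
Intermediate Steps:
$P = 40$ ($P = \left(-2\right)^{2} \cdot 1 \cdot 10 = 4 \cdot 1 \cdot 10 = 4 \cdot 10 = 40$)
$\left(\left(-2114 - 1438\right) - 4280\right) \left(-4623 + P\right) = \left(\left(-2114 - 1438\right) - 4280\right) \left(-4623 + 40\right) = \left(\left(-2114 - 1438\right) - 4280\right) \left(-4583\right) = \left(-3552 - 4280\right) \left(-4583\right) = \left(-7832\right) \left(-4583\right) = 35894056$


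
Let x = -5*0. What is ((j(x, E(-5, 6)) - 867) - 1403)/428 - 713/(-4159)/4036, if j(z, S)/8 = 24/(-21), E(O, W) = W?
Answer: -66949326137/12572507276 ≈ -5.3251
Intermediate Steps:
x = 0
j(z, S) = -64/7 (j(z, S) = 8*(24/(-21)) = 8*(24*(-1/21)) = 8*(-8/7) = -64/7)
((j(x, E(-5, 6)) - 867) - 1403)/428 - 713/(-4159)/4036 = ((-64/7 - 867) - 1403)/428 - 713/(-4159)/4036 = (-6133/7 - 1403)*(1/428) - 713*(-1/4159)*(1/4036) = -15954/7*1/428 + (713/4159)*(1/4036) = -7977/1498 + 713/16785724 = -66949326137/12572507276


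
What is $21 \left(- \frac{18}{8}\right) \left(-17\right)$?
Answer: $\frac{3213}{4} \approx 803.25$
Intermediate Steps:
$21 \left(- \frac{18}{8}\right) \left(-17\right) = 21 \left(\left(-18\right) \frac{1}{8}\right) \left(-17\right) = 21 \left(- \frac{9}{4}\right) \left(-17\right) = \left(- \frac{189}{4}\right) \left(-17\right) = \frac{3213}{4}$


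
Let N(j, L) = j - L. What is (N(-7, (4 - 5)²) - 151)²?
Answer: 25281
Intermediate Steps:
(N(-7, (4 - 5)²) - 151)² = ((-7 - (4 - 5)²) - 151)² = ((-7 - 1*(-1)²) - 151)² = ((-7 - 1*1) - 151)² = ((-7 - 1) - 151)² = (-8 - 151)² = (-159)² = 25281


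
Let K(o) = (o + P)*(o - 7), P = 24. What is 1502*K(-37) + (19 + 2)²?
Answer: 859585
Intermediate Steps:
K(o) = (-7 + o)*(24 + o) (K(o) = (o + 24)*(o - 7) = (24 + o)*(-7 + o) = (-7 + o)*(24 + o))
1502*K(-37) + (19 + 2)² = 1502*(-168 + (-37)² + 17*(-37)) + (19 + 2)² = 1502*(-168 + 1369 - 629) + 21² = 1502*572 + 441 = 859144 + 441 = 859585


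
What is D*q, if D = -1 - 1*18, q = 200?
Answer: -3800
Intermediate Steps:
D = -19 (D = -1 - 18 = -19)
D*q = -19*200 = -3800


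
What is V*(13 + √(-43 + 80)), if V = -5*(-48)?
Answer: 3120 + 240*√37 ≈ 4579.9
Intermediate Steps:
V = 240
V*(13 + √(-43 + 80)) = 240*(13 + √(-43 + 80)) = 240*(13 + √37) = 3120 + 240*√37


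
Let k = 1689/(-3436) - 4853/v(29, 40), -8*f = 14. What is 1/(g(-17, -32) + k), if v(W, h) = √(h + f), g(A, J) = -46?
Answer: 83979224460/1108305902085031 - 343769903328*√17/1108305902085031 ≈ -0.0012031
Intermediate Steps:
f = -7/4 (f = -⅛*14 = -7/4 ≈ -1.7500)
v(W, h) = √(-7/4 + h) (v(W, h) = √(h - 7/4) = √(-7/4 + h))
k = -1689/3436 - 9706*√17/51 (k = 1689/(-3436) - 4853*2/√(-7 + 4*40) = 1689*(-1/3436) - 4853*2/√(-7 + 160) = -1689/3436 - 4853*2*√17/51 = -1689/3436 - 9706*√17/51 ≈ -785.17)
1/(g(-17, -32) + k) = 1/(-46 + (-1689/3436 - 9706*√17/51)) = 1/(-159745/3436 - 9706*√17/51)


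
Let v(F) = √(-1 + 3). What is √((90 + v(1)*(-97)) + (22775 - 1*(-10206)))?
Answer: √(33071 - 97*√2) ≈ 181.48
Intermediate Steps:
v(F) = √2
√((90 + v(1)*(-97)) + (22775 - 1*(-10206))) = √((90 + √2*(-97)) + (22775 - 1*(-10206))) = √((90 - 97*√2) + (22775 + 10206)) = √((90 - 97*√2) + 32981) = √(33071 - 97*√2)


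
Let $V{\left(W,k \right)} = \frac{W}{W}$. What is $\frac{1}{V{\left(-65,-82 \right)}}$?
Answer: $1$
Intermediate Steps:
$V{\left(W,k \right)} = 1$
$\frac{1}{V{\left(-65,-82 \right)}} = 1^{-1} = 1$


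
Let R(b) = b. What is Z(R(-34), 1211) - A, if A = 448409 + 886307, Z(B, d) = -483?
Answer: -1335199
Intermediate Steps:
A = 1334716
Z(R(-34), 1211) - A = -483 - 1*1334716 = -483 - 1334716 = -1335199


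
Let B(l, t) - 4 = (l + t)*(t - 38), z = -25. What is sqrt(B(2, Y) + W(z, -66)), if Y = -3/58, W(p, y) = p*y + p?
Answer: sqrt(5230565)/58 ≈ 39.432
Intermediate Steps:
W(p, y) = p + p*y
Y = -3/58 (Y = -3*1/58 = -3/58 ≈ -0.051724)
B(l, t) = 4 + (-38 + t)*(l + t) (B(l, t) = 4 + (l + t)*(t - 38) = 4 + (l + t)*(-38 + t) = 4 + (-38 + t)*(l + t))
sqrt(B(2, Y) + W(z, -66)) = sqrt((4 + (-3/58)**2 - 38*2 - 38*(-3/58) + 2*(-3/58)) - 25*(1 - 66)) = sqrt((4 + 9/3364 - 76 + 57/29 - 3/29) - 25*(-65)) = sqrt(-235935/3364 + 1625) = sqrt(5230565/3364) = sqrt(5230565)/58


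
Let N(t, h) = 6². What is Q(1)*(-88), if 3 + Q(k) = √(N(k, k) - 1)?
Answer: 264 - 88*√35 ≈ -256.62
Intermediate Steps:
N(t, h) = 36
Q(k) = -3 + √35 (Q(k) = -3 + √(36 - 1) = -3 + √35)
Q(1)*(-88) = (-3 + √35)*(-88) = 264 - 88*√35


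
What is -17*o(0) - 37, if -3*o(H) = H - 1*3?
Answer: -54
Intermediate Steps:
o(H) = 1 - H/3 (o(H) = -(H - 1*3)/3 = -(H - 3)/3 = -(-3 + H)/3 = 1 - H/3)
-17*o(0) - 37 = -17*(1 - ⅓*0) - 37 = -17*(1 + 0) - 37 = -17*1 - 37 = -17 - 37 = -54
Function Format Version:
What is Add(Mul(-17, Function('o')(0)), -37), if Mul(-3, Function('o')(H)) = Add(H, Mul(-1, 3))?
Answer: -54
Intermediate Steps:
Function('o')(H) = Add(1, Mul(Rational(-1, 3), H)) (Function('o')(H) = Mul(Rational(-1, 3), Add(H, Mul(-1, 3))) = Mul(Rational(-1, 3), Add(H, -3)) = Mul(Rational(-1, 3), Add(-3, H)) = Add(1, Mul(Rational(-1, 3), H)))
Add(Mul(-17, Function('o')(0)), -37) = Add(Mul(-17, Add(1, Mul(Rational(-1, 3), 0))), -37) = Add(Mul(-17, Add(1, 0)), -37) = Add(Mul(-17, 1), -37) = Add(-17, -37) = -54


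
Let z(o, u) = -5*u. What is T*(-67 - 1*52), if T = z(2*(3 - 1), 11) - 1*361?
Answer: 49504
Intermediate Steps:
T = -416 (T = -5*11 - 1*361 = -55 - 361 = -416)
T*(-67 - 1*52) = -416*(-67 - 1*52) = -416*(-67 - 52) = -416*(-119) = 49504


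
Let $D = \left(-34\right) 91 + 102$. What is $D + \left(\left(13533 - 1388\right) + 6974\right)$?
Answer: $16127$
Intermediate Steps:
$D = -2992$ ($D = -3094 + 102 = -2992$)
$D + \left(\left(13533 - 1388\right) + 6974\right) = -2992 + \left(\left(13533 - 1388\right) + 6974\right) = -2992 + \left(12145 + 6974\right) = -2992 + 19119 = 16127$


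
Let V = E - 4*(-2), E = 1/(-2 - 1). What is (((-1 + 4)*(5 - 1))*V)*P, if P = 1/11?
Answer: 92/11 ≈ 8.3636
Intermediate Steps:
E = -⅓ (E = 1/(-3) = -⅓ ≈ -0.33333)
P = 1/11 ≈ 0.090909
V = 23/3 (V = -⅓ - 4*(-2) = -⅓ + 8 = 23/3 ≈ 7.6667)
(((-1 + 4)*(5 - 1))*V)*P = (((-1 + 4)*(5 - 1))*(23/3))*(1/11) = ((3*4)*(23/3))*(1/11) = (12*(23/3))*(1/11) = 92*(1/11) = 92/11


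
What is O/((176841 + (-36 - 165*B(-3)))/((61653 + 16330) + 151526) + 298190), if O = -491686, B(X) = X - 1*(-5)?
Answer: -37615454058/22812488395 ≈ -1.6489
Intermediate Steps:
B(X) = 5 + X (B(X) = X + 5 = 5 + X)
O/((176841 + (-36 - 165*B(-3)))/((61653 + 16330) + 151526) + 298190) = -491686/((176841 + (-36 - 165*(5 - 3)))/((61653 + 16330) + 151526) + 298190) = -491686/((176841 + (-36 - 165*2))/(77983 + 151526) + 298190) = -491686/((176841 + (-36 - 330))/229509 + 298190) = -491686/((176841 - 366)*(1/229509) + 298190) = -491686/(176475*(1/229509) + 298190) = -491686/(58825/76503 + 298190) = -491686/22812488395/76503 = -491686*76503/22812488395 = -37615454058/22812488395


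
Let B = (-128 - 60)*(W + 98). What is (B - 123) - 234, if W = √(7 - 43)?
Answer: -18781 - 1128*I ≈ -18781.0 - 1128.0*I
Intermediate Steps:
W = 6*I (W = √(-36) = 6*I ≈ 6.0*I)
B = -18424 - 1128*I (B = (-128 - 60)*(6*I + 98) = -188*(98 + 6*I) = -18424 - 1128*I ≈ -18424.0 - 1128.0*I)
(B - 123) - 234 = ((-18424 - 1128*I) - 123) - 234 = (-18547 - 1128*I) - 234 = -18781 - 1128*I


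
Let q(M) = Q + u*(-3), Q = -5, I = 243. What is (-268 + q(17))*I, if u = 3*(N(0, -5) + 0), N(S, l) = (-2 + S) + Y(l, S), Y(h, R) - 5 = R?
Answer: -72900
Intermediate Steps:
Y(h, R) = 5 + R
N(S, l) = 3 + 2*S (N(S, l) = (-2 + S) + (5 + S) = 3 + 2*S)
u = 9 (u = 3*((3 + 2*0) + 0) = 3*((3 + 0) + 0) = 3*(3 + 0) = 3*3 = 9)
q(M) = -32 (q(M) = -5 + 9*(-3) = -5 - 27 = -32)
(-268 + q(17))*I = (-268 - 32)*243 = -300*243 = -72900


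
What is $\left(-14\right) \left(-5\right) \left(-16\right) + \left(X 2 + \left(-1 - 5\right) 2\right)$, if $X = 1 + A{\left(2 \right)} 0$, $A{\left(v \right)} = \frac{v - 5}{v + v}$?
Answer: $-1130$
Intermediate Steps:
$A{\left(v \right)} = \frac{-5 + v}{2 v}$
$X = 1$ ($X = 1 + \frac{-5 + 2}{2 \cdot 2} \cdot 0 = 1 + \frac{1}{2} \cdot \frac{1}{2} \left(-3\right) 0 = 1 - 0 = 1 + 0 = 1$)
$\left(-14\right) \left(-5\right) \left(-16\right) + \left(X 2 + \left(-1 - 5\right) 2\right) = \left(-14\right) \left(-5\right) \left(-16\right) + \left(1 \cdot 2 + \left(-1 - 5\right) 2\right) = 70 \left(-16\right) + \left(2 - 12\right) = -1120 + \left(2 - 12\right) = -1120 - 10 = -1130$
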